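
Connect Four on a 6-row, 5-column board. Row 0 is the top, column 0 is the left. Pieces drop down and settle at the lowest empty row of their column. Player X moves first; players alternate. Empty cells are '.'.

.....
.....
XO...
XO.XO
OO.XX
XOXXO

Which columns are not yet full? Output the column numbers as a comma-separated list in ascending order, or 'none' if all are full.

Answer: 0,1,2,3,4

Derivation:
col 0: top cell = '.' → open
col 1: top cell = '.' → open
col 2: top cell = '.' → open
col 3: top cell = '.' → open
col 4: top cell = '.' → open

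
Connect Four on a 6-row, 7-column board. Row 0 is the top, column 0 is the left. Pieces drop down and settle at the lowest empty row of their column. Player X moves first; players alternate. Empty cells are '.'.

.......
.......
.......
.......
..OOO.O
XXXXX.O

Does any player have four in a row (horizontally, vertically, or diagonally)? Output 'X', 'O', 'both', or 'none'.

X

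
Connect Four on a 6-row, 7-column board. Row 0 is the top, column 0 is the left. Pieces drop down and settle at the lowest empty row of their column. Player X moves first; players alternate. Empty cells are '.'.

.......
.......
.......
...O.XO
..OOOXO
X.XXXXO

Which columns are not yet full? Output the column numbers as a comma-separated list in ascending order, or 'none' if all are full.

col 0: top cell = '.' → open
col 1: top cell = '.' → open
col 2: top cell = '.' → open
col 3: top cell = '.' → open
col 4: top cell = '.' → open
col 5: top cell = '.' → open
col 6: top cell = '.' → open

Answer: 0,1,2,3,4,5,6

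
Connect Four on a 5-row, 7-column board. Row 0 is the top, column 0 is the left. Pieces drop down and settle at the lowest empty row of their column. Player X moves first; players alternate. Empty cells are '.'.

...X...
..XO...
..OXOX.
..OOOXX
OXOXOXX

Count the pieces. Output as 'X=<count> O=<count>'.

X=10 O=9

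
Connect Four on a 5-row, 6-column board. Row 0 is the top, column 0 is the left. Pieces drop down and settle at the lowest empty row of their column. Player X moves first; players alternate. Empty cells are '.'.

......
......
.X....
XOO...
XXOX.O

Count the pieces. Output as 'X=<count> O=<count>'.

X=5 O=4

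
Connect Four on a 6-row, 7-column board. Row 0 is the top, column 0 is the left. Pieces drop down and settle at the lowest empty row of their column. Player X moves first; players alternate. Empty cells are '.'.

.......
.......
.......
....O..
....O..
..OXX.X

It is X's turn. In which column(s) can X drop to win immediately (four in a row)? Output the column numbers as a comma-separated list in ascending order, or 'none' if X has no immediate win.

Answer: 5

Derivation:
col 0: drop X → no win
col 1: drop X → no win
col 2: drop X → no win
col 3: drop X → no win
col 4: drop X → no win
col 5: drop X → WIN!
col 6: drop X → no win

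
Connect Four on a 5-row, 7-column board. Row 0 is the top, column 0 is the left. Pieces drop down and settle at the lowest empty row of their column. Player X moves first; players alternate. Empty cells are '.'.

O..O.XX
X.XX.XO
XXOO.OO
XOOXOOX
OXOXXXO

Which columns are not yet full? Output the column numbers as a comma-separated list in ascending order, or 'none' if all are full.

Answer: 1,2,4

Derivation:
col 0: top cell = 'O' → FULL
col 1: top cell = '.' → open
col 2: top cell = '.' → open
col 3: top cell = 'O' → FULL
col 4: top cell = '.' → open
col 5: top cell = 'X' → FULL
col 6: top cell = 'X' → FULL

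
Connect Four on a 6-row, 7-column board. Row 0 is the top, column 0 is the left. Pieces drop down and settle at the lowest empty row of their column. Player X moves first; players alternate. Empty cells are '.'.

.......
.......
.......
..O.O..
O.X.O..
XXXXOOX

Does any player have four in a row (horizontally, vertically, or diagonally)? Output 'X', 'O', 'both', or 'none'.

X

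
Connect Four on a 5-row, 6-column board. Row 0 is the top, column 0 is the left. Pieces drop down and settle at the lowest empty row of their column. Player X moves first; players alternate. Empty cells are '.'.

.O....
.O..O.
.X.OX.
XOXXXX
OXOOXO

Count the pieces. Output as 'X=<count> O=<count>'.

X=9 O=9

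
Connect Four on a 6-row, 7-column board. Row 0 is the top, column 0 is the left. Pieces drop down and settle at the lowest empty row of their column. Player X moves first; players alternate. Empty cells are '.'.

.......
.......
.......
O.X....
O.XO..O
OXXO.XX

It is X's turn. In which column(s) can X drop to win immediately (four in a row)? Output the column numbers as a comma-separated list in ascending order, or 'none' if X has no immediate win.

Answer: 2

Derivation:
col 0: drop X → no win
col 1: drop X → no win
col 2: drop X → WIN!
col 3: drop X → no win
col 4: drop X → no win
col 5: drop X → no win
col 6: drop X → no win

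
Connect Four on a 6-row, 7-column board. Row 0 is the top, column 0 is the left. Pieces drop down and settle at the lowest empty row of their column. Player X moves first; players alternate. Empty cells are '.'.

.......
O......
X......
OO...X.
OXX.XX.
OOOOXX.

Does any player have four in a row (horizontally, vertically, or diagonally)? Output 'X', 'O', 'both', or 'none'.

O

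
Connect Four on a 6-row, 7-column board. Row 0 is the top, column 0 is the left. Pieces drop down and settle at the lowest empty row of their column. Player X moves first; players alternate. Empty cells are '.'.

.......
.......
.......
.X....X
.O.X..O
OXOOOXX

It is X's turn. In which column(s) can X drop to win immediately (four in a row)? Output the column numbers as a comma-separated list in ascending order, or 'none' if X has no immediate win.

col 0: drop X → no win
col 1: drop X → no win
col 2: drop X → no win
col 3: drop X → no win
col 4: drop X → no win
col 5: drop X → no win
col 6: drop X → no win

Answer: none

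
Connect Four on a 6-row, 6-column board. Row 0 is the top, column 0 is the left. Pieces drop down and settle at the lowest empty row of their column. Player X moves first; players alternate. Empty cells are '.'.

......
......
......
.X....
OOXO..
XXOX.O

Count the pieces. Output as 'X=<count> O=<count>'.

X=5 O=5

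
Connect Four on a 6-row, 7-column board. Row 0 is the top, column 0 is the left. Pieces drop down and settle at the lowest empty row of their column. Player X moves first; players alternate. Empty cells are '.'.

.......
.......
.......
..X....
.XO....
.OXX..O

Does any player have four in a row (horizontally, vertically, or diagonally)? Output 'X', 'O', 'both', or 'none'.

none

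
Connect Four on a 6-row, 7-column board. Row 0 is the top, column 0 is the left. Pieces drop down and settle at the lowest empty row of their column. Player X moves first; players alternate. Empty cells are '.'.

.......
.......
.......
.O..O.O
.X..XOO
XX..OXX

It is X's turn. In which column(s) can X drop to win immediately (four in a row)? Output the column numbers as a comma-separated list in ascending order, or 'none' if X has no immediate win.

Answer: none

Derivation:
col 0: drop X → no win
col 1: drop X → no win
col 2: drop X → no win
col 3: drop X → no win
col 4: drop X → no win
col 5: drop X → no win
col 6: drop X → no win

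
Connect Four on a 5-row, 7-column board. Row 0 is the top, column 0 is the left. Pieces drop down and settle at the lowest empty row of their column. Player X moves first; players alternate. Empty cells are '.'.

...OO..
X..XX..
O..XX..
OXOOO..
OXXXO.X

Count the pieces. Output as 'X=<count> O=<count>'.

X=10 O=9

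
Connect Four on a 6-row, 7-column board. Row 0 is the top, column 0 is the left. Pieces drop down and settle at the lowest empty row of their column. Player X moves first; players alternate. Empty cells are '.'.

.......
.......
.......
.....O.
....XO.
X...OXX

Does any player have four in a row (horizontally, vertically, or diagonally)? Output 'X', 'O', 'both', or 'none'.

none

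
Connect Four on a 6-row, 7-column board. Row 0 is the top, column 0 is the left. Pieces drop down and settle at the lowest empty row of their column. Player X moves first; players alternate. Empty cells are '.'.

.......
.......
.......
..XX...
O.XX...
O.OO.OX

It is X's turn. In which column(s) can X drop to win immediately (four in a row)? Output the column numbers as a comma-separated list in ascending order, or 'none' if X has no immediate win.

Answer: none

Derivation:
col 0: drop X → no win
col 1: drop X → no win
col 2: drop X → no win
col 3: drop X → no win
col 4: drop X → no win
col 5: drop X → no win
col 6: drop X → no win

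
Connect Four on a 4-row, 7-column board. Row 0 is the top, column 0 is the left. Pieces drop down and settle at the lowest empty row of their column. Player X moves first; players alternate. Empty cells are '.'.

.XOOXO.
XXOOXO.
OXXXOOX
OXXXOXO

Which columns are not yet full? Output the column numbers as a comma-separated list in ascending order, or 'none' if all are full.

Answer: 0,6

Derivation:
col 0: top cell = '.' → open
col 1: top cell = 'X' → FULL
col 2: top cell = 'O' → FULL
col 3: top cell = 'O' → FULL
col 4: top cell = 'X' → FULL
col 5: top cell = 'O' → FULL
col 6: top cell = '.' → open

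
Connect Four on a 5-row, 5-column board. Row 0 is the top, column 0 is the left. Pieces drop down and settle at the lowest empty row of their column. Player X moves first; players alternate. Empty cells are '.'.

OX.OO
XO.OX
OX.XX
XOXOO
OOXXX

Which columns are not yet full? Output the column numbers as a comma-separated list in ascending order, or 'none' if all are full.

Answer: 2

Derivation:
col 0: top cell = 'O' → FULL
col 1: top cell = 'X' → FULL
col 2: top cell = '.' → open
col 3: top cell = 'O' → FULL
col 4: top cell = 'O' → FULL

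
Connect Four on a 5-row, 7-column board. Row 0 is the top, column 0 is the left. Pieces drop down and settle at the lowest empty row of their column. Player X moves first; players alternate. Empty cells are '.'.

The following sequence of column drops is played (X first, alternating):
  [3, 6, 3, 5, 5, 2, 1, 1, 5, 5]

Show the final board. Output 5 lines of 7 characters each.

Move 1: X drops in col 3, lands at row 4
Move 2: O drops in col 6, lands at row 4
Move 3: X drops in col 3, lands at row 3
Move 4: O drops in col 5, lands at row 4
Move 5: X drops in col 5, lands at row 3
Move 6: O drops in col 2, lands at row 4
Move 7: X drops in col 1, lands at row 4
Move 8: O drops in col 1, lands at row 3
Move 9: X drops in col 5, lands at row 2
Move 10: O drops in col 5, lands at row 1

Answer: .......
.....O.
.....X.
.O.X.X.
.XOX.OO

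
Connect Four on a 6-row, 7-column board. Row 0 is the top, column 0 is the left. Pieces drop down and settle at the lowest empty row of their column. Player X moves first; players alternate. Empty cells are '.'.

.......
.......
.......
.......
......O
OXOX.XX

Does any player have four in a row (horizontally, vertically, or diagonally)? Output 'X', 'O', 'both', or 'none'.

none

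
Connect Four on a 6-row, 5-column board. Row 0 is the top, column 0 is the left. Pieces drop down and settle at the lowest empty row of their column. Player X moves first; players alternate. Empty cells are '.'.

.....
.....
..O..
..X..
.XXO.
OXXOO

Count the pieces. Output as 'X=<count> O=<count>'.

X=5 O=5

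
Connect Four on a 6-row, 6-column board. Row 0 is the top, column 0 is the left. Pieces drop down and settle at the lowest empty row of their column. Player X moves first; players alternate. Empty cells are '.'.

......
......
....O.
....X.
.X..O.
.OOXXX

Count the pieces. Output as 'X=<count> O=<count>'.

X=5 O=4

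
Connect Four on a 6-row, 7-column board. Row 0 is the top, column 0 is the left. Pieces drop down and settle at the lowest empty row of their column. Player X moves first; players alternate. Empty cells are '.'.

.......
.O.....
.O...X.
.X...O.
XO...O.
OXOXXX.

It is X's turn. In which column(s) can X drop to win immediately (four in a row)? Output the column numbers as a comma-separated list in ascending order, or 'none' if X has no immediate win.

Answer: 6

Derivation:
col 0: drop X → no win
col 1: drop X → no win
col 2: drop X → no win
col 3: drop X → no win
col 4: drop X → no win
col 5: drop X → no win
col 6: drop X → WIN!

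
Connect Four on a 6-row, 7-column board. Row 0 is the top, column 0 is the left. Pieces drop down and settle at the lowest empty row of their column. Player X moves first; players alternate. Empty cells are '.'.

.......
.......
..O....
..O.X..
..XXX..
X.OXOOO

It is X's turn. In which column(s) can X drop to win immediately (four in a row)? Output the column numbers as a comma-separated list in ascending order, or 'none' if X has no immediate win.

Answer: 5

Derivation:
col 0: drop X → no win
col 1: drop X → no win
col 2: drop X → no win
col 3: drop X → no win
col 4: drop X → no win
col 5: drop X → WIN!
col 6: drop X → no win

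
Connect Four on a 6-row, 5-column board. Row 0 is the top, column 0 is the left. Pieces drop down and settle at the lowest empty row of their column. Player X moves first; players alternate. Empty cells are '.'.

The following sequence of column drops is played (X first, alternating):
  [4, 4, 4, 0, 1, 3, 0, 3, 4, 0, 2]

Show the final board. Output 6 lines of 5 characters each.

Answer: .....
.....
....X
O...X
X..OO
OXXOX

Derivation:
Move 1: X drops in col 4, lands at row 5
Move 2: O drops in col 4, lands at row 4
Move 3: X drops in col 4, lands at row 3
Move 4: O drops in col 0, lands at row 5
Move 5: X drops in col 1, lands at row 5
Move 6: O drops in col 3, lands at row 5
Move 7: X drops in col 0, lands at row 4
Move 8: O drops in col 3, lands at row 4
Move 9: X drops in col 4, lands at row 2
Move 10: O drops in col 0, lands at row 3
Move 11: X drops in col 2, lands at row 5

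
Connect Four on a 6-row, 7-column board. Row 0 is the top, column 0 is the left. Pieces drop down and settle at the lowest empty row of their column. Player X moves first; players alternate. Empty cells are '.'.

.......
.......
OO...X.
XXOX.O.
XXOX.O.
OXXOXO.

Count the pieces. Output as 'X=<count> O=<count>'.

X=10 O=9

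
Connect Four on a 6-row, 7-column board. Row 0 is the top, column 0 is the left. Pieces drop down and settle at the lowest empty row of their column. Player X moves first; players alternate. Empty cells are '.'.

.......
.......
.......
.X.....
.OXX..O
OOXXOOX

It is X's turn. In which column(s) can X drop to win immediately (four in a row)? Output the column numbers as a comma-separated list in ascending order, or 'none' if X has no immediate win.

Answer: none

Derivation:
col 0: drop X → no win
col 1: drop X → no win
col 2: drop X → no win
col 3: drop X → no win
col 4: drop X → no win
col 5: drop X → no win
col 6: drop X → no win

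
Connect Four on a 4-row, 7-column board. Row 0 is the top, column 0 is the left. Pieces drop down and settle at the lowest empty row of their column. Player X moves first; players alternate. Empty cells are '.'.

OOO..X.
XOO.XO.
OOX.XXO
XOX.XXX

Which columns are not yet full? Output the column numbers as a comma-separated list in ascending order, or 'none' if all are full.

Answer: 3,4,6

Derivation:
col 0: top cell = 'O' → FULL
col 1: top cell = 'O' → FULL
col 2: top cell = 'O' → FULL
col 3: top cell = '.' → open
col 4: top cell = '.' → open
col 5: top cell = 'X' → FULL
col 6: top cell = '.' → open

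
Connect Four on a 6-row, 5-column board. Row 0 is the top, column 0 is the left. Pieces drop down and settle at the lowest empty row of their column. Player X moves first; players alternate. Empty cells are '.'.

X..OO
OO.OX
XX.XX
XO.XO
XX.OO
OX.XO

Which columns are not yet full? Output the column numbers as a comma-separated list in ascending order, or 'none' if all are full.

Answer: 1,2

Derivation:
col 0: top cell = 'X' → FULL
col 1: top cell = '.' → open
col 2: top cell = '.' → open
col 3: top cell = 'O' → FULL
col 4: top cell = 'O' → FULL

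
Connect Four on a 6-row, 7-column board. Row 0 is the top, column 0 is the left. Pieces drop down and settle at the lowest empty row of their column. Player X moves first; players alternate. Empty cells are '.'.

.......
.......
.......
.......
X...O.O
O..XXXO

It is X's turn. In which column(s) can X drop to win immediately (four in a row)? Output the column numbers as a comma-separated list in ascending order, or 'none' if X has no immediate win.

Answer: 2

Derivation:
col 0: drop X → no win
col 1: drop X → no win
col 2: drop X → WIN!
col 3: drop X → no win
col 4: drop X → no win
col 5: drop X → no win
col 6: drop X → no win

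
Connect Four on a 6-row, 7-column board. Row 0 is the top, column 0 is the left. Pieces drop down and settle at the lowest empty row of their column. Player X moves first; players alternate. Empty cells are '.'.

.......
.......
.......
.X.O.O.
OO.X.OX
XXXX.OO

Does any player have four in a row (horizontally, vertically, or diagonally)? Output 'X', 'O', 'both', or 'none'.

X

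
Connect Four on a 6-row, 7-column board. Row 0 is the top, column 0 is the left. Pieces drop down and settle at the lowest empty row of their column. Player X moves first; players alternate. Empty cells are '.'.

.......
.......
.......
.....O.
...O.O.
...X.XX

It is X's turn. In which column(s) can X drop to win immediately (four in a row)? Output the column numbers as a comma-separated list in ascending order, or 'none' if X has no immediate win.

col 0: drop X → no win
col 1: drop X → no win
col 2: drop X → no win
col 3: drop X → no win
col 4: drop X → WIN!
col 5: drop X → no win
col 6: drop X → no win

Answer: 4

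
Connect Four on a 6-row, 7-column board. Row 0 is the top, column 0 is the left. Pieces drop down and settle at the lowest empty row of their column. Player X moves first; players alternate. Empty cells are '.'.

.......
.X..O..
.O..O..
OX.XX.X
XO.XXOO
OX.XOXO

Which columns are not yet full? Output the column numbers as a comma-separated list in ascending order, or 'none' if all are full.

col 0: top cell = '.' → open
col 1: top cell = '.' → open
col 2: top cell = '.' → open
col 3: top cell = '.' → open
col 4: top cell = '.' → open
col 5: top cell = '.' → open
col 6: top cell = '.' → open

Answer: 0,1,2,3,4,5,6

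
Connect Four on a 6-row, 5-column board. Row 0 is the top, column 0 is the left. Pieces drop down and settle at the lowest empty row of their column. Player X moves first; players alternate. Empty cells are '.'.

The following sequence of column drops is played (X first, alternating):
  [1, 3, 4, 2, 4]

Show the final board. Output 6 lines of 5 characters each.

Answer: .....
.....
.....
.....
....X
.XOOX

Derivation:
Move 1: X drops in col 1, lands at row 5
Move 2: O drops in col 3, lands at row 5
Move 3: X drops in col 4, lands at row 5
Move 4: O drops in col 2, lands at row 5
Move 5: X drops in col 4, lands at row 4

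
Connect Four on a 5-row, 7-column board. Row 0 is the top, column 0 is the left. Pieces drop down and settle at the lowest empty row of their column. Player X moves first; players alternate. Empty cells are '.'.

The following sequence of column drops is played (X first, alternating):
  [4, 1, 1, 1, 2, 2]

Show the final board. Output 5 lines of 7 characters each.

Move 1: X drops in col 4, lands at row 4
Move 2: O drops in col 1, lands at row 4
Move 3: X drops in col 1, lands at row 3
Move 4: O drops in col 1, lands at row 2
Move 5: X drops in col 2, lands at row 4
Move 6: O drops in col 2, lands at row 3

Answer: .......
.......
.O.....
.XO....
.OX.X..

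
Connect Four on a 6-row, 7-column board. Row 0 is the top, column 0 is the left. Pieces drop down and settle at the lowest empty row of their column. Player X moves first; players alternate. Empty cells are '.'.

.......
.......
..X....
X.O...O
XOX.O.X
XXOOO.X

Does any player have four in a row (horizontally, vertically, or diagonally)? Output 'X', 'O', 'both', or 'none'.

none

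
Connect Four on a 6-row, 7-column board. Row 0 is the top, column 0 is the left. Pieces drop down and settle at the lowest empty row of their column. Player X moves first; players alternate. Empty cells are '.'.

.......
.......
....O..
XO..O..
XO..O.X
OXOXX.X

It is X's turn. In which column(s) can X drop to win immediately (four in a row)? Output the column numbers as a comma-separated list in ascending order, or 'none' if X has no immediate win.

col 0: drop X → no win
col 1: drop X → no win
col 2: drop X → no win
col 3: drop X → no win
col 4: drop X → no win
col 5: drop X → WIN!
col 6: drop X → no win

Answer: 5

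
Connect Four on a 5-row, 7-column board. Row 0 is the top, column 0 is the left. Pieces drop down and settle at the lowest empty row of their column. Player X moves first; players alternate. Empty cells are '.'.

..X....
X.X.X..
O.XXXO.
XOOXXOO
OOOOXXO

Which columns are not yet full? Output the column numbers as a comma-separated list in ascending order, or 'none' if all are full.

Answer: 0,1,3,4,5,6

Derivation:
col 0: top cell = '.' → open
col 1: top cell = '.' → open
col 2: top cell = 'X' → FULL
col 3: top cell = '.' → open
col 4: top cell = '.' → open
col 5: top cell = '.' → open
col 6: top cell = '.' → open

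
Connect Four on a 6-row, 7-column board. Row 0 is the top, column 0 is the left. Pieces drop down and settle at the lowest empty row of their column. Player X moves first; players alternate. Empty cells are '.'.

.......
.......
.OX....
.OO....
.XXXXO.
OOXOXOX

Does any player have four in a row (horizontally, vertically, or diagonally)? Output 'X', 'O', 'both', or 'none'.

X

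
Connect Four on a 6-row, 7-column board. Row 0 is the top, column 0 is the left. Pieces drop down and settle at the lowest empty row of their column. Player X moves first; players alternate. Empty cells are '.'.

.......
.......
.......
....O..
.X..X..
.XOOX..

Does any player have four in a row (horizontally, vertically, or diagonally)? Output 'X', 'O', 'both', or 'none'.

none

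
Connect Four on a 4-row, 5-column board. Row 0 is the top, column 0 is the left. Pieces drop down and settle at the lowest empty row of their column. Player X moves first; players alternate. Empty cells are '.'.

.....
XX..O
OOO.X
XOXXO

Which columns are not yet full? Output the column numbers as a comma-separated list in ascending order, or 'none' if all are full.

col 0: top cell = '.' → open
col 1: top cell = '.' → open
col 2: top cell = '.' → open
col 3: top cell = '.' → open
col 4: top cell = '.' → open

Answer: 0,1,2,3,4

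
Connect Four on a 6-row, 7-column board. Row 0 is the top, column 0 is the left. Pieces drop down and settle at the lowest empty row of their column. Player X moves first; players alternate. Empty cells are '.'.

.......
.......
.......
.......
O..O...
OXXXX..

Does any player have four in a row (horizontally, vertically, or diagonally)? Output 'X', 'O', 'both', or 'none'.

X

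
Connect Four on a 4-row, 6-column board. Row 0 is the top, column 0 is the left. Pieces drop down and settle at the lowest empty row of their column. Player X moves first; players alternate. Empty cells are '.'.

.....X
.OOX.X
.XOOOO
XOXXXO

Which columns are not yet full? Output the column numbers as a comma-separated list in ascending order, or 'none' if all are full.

Answer: 0,1,2,3,4

Derivation:
col 0: top cell = '.' → open
col 1: top cell = '.' → open
col 2: top cell = '.' → open
col 3: top cell = '.' → open
col 4: top cell = '.' → open
col 5: top cell = 'X' → FULL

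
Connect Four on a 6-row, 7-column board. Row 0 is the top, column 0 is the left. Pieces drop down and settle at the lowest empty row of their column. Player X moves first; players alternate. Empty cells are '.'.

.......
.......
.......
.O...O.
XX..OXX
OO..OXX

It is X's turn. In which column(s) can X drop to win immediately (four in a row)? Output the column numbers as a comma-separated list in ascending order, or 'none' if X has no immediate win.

col 0: drop X → no win
col 1: drop X → no win
col 2: drop X → no win
col 3: drop X → no win
col 4: drop X → no win
col 5: drop X → no win
col 6: drop X → no win

Answer: none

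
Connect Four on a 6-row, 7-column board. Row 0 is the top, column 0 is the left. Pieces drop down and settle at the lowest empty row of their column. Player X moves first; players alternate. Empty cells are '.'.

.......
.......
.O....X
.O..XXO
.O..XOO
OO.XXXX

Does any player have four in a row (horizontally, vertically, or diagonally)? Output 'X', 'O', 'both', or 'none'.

both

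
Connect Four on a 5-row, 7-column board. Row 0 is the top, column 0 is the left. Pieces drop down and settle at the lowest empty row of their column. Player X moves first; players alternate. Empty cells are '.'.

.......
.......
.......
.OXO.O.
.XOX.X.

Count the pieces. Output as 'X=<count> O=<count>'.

X=4 O=4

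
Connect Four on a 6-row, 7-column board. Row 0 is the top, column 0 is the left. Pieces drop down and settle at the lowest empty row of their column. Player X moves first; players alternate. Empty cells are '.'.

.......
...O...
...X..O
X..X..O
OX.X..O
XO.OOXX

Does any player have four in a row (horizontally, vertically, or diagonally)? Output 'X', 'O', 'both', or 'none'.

none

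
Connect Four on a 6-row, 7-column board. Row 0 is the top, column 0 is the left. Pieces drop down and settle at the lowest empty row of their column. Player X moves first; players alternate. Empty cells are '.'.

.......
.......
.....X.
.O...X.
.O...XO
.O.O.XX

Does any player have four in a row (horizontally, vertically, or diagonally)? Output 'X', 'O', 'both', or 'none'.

X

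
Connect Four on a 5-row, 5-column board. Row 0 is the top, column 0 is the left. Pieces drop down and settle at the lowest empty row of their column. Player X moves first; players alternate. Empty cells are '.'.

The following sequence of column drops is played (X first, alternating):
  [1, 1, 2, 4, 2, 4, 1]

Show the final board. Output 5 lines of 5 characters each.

Answer: .....
.....
.X...
.OX.O
.XX.O

Derivation:
Move 1: X drops in col 1, lands at row 4
Move 2: O drops in col 1, lands at row 3
Move 3: X drops in col 2, lands at row 4
Move 4: O drops in col 4, lands at row 4
Move 5: X drops in col 2, lands at row 3
Move 6: O drops in col 4, lands at row 3
Move 7: X drops in col 1, lands at row 2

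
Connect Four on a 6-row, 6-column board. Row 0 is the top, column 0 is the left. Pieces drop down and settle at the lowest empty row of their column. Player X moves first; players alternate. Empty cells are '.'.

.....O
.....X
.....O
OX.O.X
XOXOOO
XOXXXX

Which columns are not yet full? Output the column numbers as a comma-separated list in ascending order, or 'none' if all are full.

Answer: 0,1,2,3,4

Derivation:
col 0: top cell = '.' → open
col 1: top cell = '.' → open
col 2: top cell = '.' → open
col 3: top cell = '.' → open
col 4: top cell = '.' → open
col 5: top cell = 'O' → FULL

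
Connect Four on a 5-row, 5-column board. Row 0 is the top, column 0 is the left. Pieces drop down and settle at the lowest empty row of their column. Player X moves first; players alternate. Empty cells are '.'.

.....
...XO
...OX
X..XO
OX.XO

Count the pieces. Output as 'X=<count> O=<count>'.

X=6 O=5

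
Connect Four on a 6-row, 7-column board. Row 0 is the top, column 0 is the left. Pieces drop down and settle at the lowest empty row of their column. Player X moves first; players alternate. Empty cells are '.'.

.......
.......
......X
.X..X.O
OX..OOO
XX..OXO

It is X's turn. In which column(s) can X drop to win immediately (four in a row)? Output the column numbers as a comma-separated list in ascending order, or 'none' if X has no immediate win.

Answer: 1

Derivation:
col 0: drop X → no win
col 1: drop X → WIN!
col 2: drop X → no win
col 3: drop X → no win
col 4: drop X → no win
col 5: drop X → no win
col 6: drop X → no win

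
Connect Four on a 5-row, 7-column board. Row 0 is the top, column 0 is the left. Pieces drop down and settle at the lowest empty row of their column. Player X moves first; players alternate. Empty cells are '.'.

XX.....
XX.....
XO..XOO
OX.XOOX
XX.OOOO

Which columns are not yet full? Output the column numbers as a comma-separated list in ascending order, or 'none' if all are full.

Answer: 2,3,4,5,6

Derivation:
col 0: top cell = 'X' → FULL
col 1: top cell = 'X' → FULL
col 2: top cell = '.' → open
col 3: top cell = '.' → open
col 4: top cell = '.' → open
col 5: top cell = '.' → open
col 6: top cell = '.' → open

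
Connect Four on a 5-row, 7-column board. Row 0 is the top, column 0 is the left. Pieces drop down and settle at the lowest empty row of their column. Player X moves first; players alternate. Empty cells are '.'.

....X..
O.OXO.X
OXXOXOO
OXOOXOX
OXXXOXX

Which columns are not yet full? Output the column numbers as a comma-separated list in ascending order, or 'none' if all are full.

Answer: 0,1,2,3,5,6

Derivation:
col 0: top cell = '.' → open
col 1: top cell = '.' → open
col 2: top cell = '.' → open
col 3: top cell = '.' → open
col 4: top cell = 'X' → FULL
col 5: top cell = '.' → open
col 6: top cell = '.' → open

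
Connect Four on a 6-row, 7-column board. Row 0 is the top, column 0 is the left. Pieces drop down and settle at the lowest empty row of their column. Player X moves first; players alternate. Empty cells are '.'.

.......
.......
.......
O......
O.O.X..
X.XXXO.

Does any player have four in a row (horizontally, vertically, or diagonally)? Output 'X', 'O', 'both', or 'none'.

none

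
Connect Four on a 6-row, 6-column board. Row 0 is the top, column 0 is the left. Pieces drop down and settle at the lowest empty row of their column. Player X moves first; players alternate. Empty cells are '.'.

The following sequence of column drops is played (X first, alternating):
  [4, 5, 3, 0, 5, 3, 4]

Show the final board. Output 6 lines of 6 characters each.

Move 1: X drops in col 4, lands at row 5
Move 2: O drops in col 5, lands at row 5
Move 3: X drops in col 3, lands at row 5
Move 4: O drops in col 0, lands at row 5
Move 5: X drops in col 5, lands at row 4
Move 6: O drops in col 3, lands at row 4
Move 7: X drops in col 4, lands at row 4

Answer: ......
......
......
......
...OXX
O..XXO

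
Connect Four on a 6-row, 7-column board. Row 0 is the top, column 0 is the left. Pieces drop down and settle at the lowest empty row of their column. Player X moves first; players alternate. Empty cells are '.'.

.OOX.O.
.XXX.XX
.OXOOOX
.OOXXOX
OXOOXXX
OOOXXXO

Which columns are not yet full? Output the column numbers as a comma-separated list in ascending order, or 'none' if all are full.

Answer: 0,4,6

Derivation:
col 0: top cell = '.' → open
col 1: top cell = 'O' → FULL
col 2: top cell = 'O' → FULL
col 3: top cell = 'X' → FULL
col 4: top cell = '.' → open
col 5: top cell = 'O' → FULL
col 6: top cell = '.' → open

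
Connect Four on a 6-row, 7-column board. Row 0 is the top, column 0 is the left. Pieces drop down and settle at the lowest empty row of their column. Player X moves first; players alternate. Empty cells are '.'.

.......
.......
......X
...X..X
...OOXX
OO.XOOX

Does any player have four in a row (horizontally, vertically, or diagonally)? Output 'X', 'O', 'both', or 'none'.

X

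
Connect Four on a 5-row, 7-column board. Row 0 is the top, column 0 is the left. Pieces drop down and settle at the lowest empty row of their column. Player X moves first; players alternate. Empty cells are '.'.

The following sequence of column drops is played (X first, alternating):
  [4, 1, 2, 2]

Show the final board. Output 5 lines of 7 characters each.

Move 1: X drops in col 4, lands at row 4
Move 2: O drops in col 1, lands at row 4
Move 3: X drops in col 2, lands at row 4
Move 4: O drops in col 2, lands at row 3

Answer: .......
.......
.......
..O....
.OX.X..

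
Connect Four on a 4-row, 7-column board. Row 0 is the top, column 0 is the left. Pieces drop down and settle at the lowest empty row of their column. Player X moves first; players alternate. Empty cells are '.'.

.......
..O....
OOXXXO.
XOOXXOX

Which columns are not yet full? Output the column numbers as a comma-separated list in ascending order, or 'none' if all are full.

col 0: top cell = '.' → open
col 1: top cell = '.' → open
col 2: top cell = '.' → open
col 3: top cell = '.' → open
col 4: top cell = '.' → open
col 5: top cell = '.' → open
col 6: top cell = '.' → open

Answer: 0,1,2,3,4,5,6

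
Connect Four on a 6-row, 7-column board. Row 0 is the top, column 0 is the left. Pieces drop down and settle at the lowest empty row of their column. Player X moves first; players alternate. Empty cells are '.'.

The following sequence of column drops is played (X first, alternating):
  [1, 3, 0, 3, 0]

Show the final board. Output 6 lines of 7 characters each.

Answer: .......
.......
.......
.......
X..O...
XX.O...

Derivation:
Move 1: X drops in col 1, lands at row 5
Move 2: O drops in col 3, lands at row 5
Move 3: X drops in col 0, lands at row 5
Move 4: O drops in col 3, lands at row 4
Move 5: X drops in col 0, lands at row 4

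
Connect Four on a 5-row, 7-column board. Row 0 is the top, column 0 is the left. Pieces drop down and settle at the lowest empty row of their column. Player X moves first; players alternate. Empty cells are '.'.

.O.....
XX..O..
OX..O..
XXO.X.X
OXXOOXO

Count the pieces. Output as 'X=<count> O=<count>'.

X=10 O=9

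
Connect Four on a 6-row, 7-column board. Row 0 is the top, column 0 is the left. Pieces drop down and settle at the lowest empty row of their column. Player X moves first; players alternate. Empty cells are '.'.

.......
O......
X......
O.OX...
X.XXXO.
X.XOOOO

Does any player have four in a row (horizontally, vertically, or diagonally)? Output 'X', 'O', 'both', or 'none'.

O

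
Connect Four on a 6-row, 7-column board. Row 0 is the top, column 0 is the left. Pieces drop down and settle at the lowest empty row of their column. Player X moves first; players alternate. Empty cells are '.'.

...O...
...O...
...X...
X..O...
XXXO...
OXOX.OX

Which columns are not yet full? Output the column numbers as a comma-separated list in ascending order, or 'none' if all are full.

col 0: top cell = '.' → open
col 1: top cell = '.' → open
col 2: top cell = '.' → open
col 3: top cell = 'O' → FULL
col 4: top cell = '.' → open
col 5: top cell = '.' → open
col 6: top cell = '.' → open

Answer: 0,1,2,4,5,6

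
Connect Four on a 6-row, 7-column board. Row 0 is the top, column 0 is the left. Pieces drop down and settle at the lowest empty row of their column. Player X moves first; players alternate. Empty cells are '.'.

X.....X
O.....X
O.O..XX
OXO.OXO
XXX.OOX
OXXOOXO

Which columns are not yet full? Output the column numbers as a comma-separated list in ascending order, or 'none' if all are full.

Answer: 1,2,3,4,5

Derivation:
col 0: top cell = 'X' → FULL
col 1: top cell = '.' → open
col 2: top cell = '.' → open
col 3: top cell = '.' → open
col 4: top cell = '.' → open
col 5: top cell = '.' → open
col 6: top cell = 'X' → FULL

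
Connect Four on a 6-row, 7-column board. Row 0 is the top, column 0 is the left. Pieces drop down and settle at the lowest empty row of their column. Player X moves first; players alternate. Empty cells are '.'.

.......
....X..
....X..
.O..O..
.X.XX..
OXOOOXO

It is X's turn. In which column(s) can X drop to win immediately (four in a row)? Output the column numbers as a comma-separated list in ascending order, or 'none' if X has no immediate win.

Answer: 2

Derivation:
col 0: drop X → no win
col 1: drop X → no win
col 2: drop X → WIN!
col 3: drop X → no win
col 4: drop X → no win
col 5: drop X → no win
col 6: drop X → no win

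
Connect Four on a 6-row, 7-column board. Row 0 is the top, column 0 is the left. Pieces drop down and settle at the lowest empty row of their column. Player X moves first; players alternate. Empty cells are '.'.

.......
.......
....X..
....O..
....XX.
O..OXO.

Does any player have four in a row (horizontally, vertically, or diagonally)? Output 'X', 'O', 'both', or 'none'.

none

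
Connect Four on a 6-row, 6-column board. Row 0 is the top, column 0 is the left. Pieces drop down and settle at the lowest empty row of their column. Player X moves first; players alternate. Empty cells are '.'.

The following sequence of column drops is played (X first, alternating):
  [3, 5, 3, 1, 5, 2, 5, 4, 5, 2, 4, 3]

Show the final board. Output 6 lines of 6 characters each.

Move 1: X drops in col 3, lands at row 5
Move 2: O drops in col 5, lands at row 5
Move 3: X drops in col 3, lands at row 4
Move 4: O drops in col 1, lands at row 5
Move 5: X drops in col 5, lands at row 4
Move 6: O drops in col 2, lands at row 5
Move 7: X drops in col 5, lands at row 3
Move 8: O drops in col 4, lands at row 5
Move 9: X drops in col 5, lands at row 2
Move 10: O drops in col 2, lands at row 4
Move 11: X drops in col 4, lands at row 4
Move 12: O drops in col 3, lands at row 3

Answer: ......
......
.....X
...O.X
..OXXX
.OOXOO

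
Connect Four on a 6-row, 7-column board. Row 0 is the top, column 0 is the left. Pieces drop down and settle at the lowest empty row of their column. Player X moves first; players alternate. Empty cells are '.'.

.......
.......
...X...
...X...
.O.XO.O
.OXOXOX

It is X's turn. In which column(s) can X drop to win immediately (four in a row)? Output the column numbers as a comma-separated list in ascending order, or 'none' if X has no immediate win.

col 0: drop X → no win
col 1: drop X → no win
col 2: drop X → no win
col 3: drop X → WIN!
col 4: drop X → no win
col 5: drop X → no win
col 6: drop X → no win

Answer: 3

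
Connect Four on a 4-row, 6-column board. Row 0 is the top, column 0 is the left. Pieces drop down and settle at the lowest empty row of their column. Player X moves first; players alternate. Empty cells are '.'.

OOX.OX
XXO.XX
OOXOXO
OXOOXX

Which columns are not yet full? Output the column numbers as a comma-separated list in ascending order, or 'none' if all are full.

Answer: 3

Derivation:
col 0: top cell = 'O' → FULL
col 1: top cell = 'O' → FULL
col 2: top cell = 'X' → FULL
col 3: top cell = '.' → open
col 4: top cell = 'O' → FULL
col 5: top cell = 'X' → FULL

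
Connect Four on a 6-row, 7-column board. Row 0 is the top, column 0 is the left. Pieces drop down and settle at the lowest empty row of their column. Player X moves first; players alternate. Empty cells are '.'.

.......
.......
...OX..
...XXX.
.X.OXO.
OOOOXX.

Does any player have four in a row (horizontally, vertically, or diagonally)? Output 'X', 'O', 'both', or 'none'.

both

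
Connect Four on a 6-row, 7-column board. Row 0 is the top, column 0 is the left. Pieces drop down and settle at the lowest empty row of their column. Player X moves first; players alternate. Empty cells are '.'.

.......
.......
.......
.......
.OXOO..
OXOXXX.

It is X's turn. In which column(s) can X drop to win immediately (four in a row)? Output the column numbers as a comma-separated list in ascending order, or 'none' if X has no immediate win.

Answer: 6

Derivation:
col 0: drop X → no win
col 1: drop X → no win
col 2: drop X → no win
col 3: drop X → no win
col 4: drop X → no win
col 5: drop X → no win
col 6: drop X → WIN!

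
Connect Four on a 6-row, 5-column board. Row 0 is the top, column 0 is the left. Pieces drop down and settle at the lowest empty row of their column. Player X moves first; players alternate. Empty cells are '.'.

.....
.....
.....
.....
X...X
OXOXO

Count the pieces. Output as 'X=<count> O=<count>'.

X=4 O=3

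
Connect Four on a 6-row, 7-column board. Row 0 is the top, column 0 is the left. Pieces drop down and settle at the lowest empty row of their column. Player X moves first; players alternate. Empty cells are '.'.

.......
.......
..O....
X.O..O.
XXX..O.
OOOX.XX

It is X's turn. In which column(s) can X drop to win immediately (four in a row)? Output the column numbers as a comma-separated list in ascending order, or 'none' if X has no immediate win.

Answer: 3,4

Derivation:
col 0: drop X → no win
col 1: drop X → no win
col 2: drop X → no win
col 3: drop X → WIN!
col 4: drop X → WIN!
col 5: drop X → no win
col 6: drop X → no win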